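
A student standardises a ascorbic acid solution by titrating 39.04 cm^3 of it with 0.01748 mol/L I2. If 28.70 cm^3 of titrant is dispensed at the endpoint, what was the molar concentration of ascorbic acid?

0.0129 M

n(I2) = 0.01748 x 0.02870 = 0.0005017 mol.
From the balanced equation, 1 mol I2 reacts with 1 mol ascorbic acid, so n(ascorbic acid) = 0.0005017 x 1/1 = 0.0005017 mol.
[ascorbic acid] = 0.0005017 / 0.03904 L = 0.0129 M.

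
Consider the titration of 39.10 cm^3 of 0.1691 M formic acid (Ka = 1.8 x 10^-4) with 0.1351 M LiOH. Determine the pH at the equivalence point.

8.31

n(HCOOH) = 0.1691 x 0.03910 = 0.006612 mol; V(LiOH) at equivalence = 0.006612/0.1351 = 0.04894 L.
At equivalence all the acid is converted to HCOO-; total volume = 0.03910 + 0.04894 = 0.08804 L, so [HCOO-] = 0.006612/0.08804 = 0.07510 M.
Kb = Kw/Ka = 1.0e-14 / 1.8 x 10^-4 = 5.56e-11.
[OH^-] = sqrt(Kb x [HCOO-]) = sqrt(5.56e-11 x 0.07510) = 2.04e-6 M.
pOH = 5.69, so pH = 14.00 - 5.69 = 8.31.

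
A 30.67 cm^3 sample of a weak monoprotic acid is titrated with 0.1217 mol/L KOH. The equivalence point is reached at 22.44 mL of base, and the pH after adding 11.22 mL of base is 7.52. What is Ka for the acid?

3.0 x 10^-8

11.22 mL is half of the equivalence volume, so this is the half-equivalence point where [HA] = [A^-].
At half-equivalence pH = pKa, so pKa = 7.52.
Ka = 10^(-7.52) = 3.0 x 10^-8.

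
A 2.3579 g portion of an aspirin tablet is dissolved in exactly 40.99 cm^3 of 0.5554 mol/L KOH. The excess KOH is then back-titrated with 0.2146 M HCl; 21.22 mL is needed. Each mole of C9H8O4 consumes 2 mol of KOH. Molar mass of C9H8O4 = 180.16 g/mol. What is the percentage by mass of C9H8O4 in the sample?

Total n(KOH) added = 0.5554 x 0.04099 = 0.02277 mol.
n(HCl) used = 0.2146 x 0.02122 = 0.004554 mol, which equals the excess n(KOH).
So n(KOH) consumed by the sample = 0.02277 - 0.004554 = 0.01821 mol.
n(C9H8O4) = 0.01821 / 2 = 0.009106 mol.
mass C9H8O4 = 0.009106 x 180.16 = 1.641 g, so %C9H8O4 = 1.641/2.3579 x 100 = 69.6%.

69.6%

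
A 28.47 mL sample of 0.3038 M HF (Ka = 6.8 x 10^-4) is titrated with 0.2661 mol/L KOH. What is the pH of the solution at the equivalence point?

8.16

n(HF) = 0.3038 x 0.02847 = 0.008649 mol; V(KOH) at equivalence = 0.008649/0.2661 = 0.03250 L.
At equivalence all the acid is converted to F-; total volume = 0.02847 + 0.03250 = 0.06097 L, so [F-] = 0.008649/0.06097 = 0.1419 M.
Kb = Kw/Ka = 1.0e-14 / 6.8 x 10^-4 = 1.47e-11.
[OH^-] = sqrt(Kb x [F-]) = sqrt(1.47e-11 x 0.1419) = 1.44e-6 M.
pOH = 5.84, so pH = 14.00 - 5.84 = 8.16.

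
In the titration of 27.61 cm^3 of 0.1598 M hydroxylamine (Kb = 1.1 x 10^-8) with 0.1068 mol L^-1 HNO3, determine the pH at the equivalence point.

3.62

n(NH2OH) = 0.1598 x 0.02761 = 0.004412 mol; V(HNO3) at equivalence = 0.004412/0.1068 = 0.04131 L.
At equivalence the base is fully converted to NH3OH+; total volume = 0.06892 L, so [NH3OH+] = 0.004412/0.06892 = 0.06402 M.
Ka(NH3OH+) = Kw/Kb = 1.0e-14 / 1.1 x 10^-8 = 9.09e-7.
[H^+] = sqrt(Ka x [NH3OH+]) = sqrt(9.09e-7 x 0.06402) = 0.000241 M.
pH = -log(0.000241) = 3.62.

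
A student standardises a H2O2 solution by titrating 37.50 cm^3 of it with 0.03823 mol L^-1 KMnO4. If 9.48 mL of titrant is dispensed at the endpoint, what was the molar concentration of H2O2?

n(KMnO4) = 0.03823 x 0.009480 = 0.0003624 mol.
From the balanced equation, 2 mol KMnO4 reacts with 5 mol H2O2, so n(H2O2) = 0.0003624 x 5/2 = 0.0009061 mol.
[H2O2] = 0.0009061 / 0.03750 L = 0.0242 M.

0.0242 M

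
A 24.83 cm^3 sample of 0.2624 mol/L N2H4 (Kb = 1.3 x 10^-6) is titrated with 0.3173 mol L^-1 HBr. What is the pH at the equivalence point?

n(N2H4) = 0.2624 x 0.02483 = 0.006515 mol; V(HBr) at equivalence = 0.006515/0.3173 = 0.02053 L.
At equivalence the base is fully converted to N2H5+; total volume = 0.04536 L, so [N2H5+] = 0.006515/0.04536 = 0.1436 M.
Ka(N2H5+) = Kw/Kb = 1.0e-14 / 1.3 x 10^-6 = 7.69e-9.
[H^+] = sqrt(Ka x [N2H5+]) = sqrt(7.69e-9 x 0.1436) = 3.32e-5 M.
pH = -log(3.32e-5) = 4.48.

4.48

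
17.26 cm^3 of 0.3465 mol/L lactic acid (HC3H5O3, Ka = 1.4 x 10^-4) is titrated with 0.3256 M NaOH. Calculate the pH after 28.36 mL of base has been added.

12.85

n(acid) = 0.3465 x 0.01726 = 0.005981 mol; n(NaOH) added = 0.3256 x 0.02836 = 0.009234 mol.
Base is in excess by 0.009234 - 0.005981 = 0.003253 mol in a total volume of 0.04562 L.
[OH^-] = 0.003253/0.04562 = 0.07132 M, so pOH = 1.15 and pH = 14.00 - 1.15 = 12.85.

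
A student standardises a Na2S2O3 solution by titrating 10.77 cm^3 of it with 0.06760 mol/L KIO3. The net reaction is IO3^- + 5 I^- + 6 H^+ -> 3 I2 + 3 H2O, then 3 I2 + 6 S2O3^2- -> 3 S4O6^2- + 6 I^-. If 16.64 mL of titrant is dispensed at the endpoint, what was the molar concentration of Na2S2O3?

0.627 M

n(KIO3) = 0.06760 x 0.01664 = 0.001125 mol.
From the balanced equation, 1 mol KIO3 reacts with 6 mol Na2S2O3, so n(Na2S2O3) = 0.001125 x 6/1 = 0.006749 mol.
[Na2S2O3] = 0.006749 / 0.01077 L = 0.627 M.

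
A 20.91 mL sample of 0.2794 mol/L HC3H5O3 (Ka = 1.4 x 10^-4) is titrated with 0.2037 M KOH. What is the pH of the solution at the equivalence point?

n(HC3H5O3) = 0.2794 x 0.02091 = 0.005842 mol; V(KOH) at equivalence = 0.005842/0.2037 = 0.02868 L.
At equivalence all the acid is converted to C3H5O3-; total volume = 0.02091 + 0.02868 = 0.04959 L, so [C3H5O3-] = 0.005842/0.04959 = 0.1178 M.
Kb = Kw/Ka = 1.0e-14 / 1.4 x 10^-4 = 7.14e-11.
[OH^-] = sqrt(Kb x [C3H5O3-]) = sqrt(7.14e-11 x 0.1178) = 2.90e-6 M.
pOH = 5.54, so pH = 14.00 - 5.54 = 8.46.

8.46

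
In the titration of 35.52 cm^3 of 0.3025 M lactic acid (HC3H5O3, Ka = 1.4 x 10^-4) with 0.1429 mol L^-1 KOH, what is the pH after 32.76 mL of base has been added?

Initial n(HC3H5O3) = 0.3025 x 0.03552 = 0.01074 mol.
n(KOH) added = 0.1429 x 0.03276 = 0.004681 mol, converting that many moles of HC3H5O3 to C3H5O3-.
Remaining n(HC3H5O3) = 0.006063 mol; n(C3H5O3-) = 0.004681 mol.
By Henderson-Hasselbalch, pH = pKa + log([A^-]/[HA]) = 3.85 + log(0.004681/0.006063) = 3.85 + (-0.11) = 3.74.

3.74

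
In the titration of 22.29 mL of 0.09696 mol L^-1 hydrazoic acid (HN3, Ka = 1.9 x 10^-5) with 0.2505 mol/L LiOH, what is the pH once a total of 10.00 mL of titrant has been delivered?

12.03

n(acid) = 0.09696 x 0.02229 = 0.002161 mol; n(LiOH) added = 0.2505 x 0.01000 = 0.002505 mol.
Base is in excess by 0.002505 - 0.002161 = 0.0003438 mol in a total volume of 0.03229 L.
[OH^-] = 0.0003438/0.03229 = 0.01065 M, so pOH = 1.97 and pH = 14.00 - 1.97 = 12.03.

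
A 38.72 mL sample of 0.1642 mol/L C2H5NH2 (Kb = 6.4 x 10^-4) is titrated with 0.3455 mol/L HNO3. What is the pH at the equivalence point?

5.88

n(C2H5NH2) = 0.1642 x 0.03872 = 0.006358 mol; V(HNO3) at equivalence = 0.006358/0.3455 = 0.01840 L.
At equivalence the base is fully converted to C2H5NH3+; total volume = 0.05712 L, so [C2H5NH3+] = 0.006358/0.05712 = 0.1113 M.
Ka(C2H5NH3+) = Kw/Kb = 1.0e-14 / 6.4 x 10^-4 = 1.56e-11.
[H^+] = sqrt(Ka x [C2H5NH3+]) = sqrt(1.56e-11 x 0.1113) = 1.32e-6 M.
pH = -log(1.32e-6) = 5.88.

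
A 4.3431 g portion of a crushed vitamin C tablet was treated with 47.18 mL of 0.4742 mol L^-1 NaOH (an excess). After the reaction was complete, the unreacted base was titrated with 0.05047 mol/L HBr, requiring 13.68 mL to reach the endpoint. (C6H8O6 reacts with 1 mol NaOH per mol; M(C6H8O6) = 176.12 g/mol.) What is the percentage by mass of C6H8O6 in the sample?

Total n(NaOH) added = 0.4742 x 0.04718 = 0.02237 mol.
n(HBr) used = 0.05047 x 0.01368 = 0.0006904 mol, which equals the excess n(NaOH).
So n(NaOH) consumed by the sample = 0.02237 - 0.0006904 = 0.02168 mol.
n(C6H8O6) = 0.02168 / 1 = 0.02168 mol.
mass C6H8O6 = 0.02168 x 176.12 = 3.819 g, so %C6H8O6 = 3.819/4.3431 x 100 = 87.9%.

87.9%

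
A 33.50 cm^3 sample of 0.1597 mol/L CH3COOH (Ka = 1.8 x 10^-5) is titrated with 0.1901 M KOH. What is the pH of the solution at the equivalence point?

8.84

n(CH3COOH) = 0.1597 x 0.03350 = 0.005350 mol; V(KOH) at equivalence = 0.005350/0.1901 = 0.02814 L.
At equivalence all the acid is converted to CH3COO-; total volume = 0.03350 + 0.02814 = 0.06164 L, so [CH3COO-] = 0.005350/0.06164 = 0.08679 M.
Kb = Kw/Ka = 1.0e-14 / 1.8 x 10^-5 = 5.56e-10.
[OH^-] = sqrt(Kb x [CH3COO-]) = sqrt(5.56e-10 x 0.08679) = 6.94e-6 M.
pOH = 5.16, so pH = 14.00 - 5.16 = 8.84.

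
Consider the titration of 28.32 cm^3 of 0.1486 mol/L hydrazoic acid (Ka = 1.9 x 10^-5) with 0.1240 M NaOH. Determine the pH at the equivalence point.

8.78

n(HN3) = 0.1486 x 0.02832 = 0.004208 mol; V(NaOH) at equivalence = 0.004208/0.1240 = 0.03394 L.
At equivalence all the acid is converted to N3-; total volume = 0.02832 + 0.03394 = 0.06226 L, so [N3-] = 0.004208/0.06226 = 0.06760 M.
Kb = Kw/Ka = 1.0e-14 / 1.9 x 10^-5 = 5.26e-10.
[OH^-] = sqrt(Kb x [N3-]) = sqrt(5.26e-10 x 0.06760) = 5.96e-6 M.
pOH = 5.22, so pH = 14.00 - 5.22 = 8.78.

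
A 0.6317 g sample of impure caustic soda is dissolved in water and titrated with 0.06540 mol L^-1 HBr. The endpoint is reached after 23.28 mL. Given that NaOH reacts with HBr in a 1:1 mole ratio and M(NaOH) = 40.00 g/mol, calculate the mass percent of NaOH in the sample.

9.64%

n(HBr) = 0.06540 x 0.02328 = 0.001523 mol.
n(NaOH) = 0.001523 / 1 = 0.001523 mol.
mass of NaOH = 0.001523 x 40.00 = 0.06090 g.
% purity = 0.06090 / 0.6317 x 100 = 9.64%.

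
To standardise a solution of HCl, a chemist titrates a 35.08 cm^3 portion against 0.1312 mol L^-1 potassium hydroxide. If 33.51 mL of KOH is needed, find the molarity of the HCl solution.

n(KOH) delivered = 0.1312 x 0.03351 = 0.004397 mol.
For a 1:1 reaction, n(HCl) = 0.004397 mol.
[HCl] = 0.004397 mol / 0.03508 L = 0.125 M.

0.125 M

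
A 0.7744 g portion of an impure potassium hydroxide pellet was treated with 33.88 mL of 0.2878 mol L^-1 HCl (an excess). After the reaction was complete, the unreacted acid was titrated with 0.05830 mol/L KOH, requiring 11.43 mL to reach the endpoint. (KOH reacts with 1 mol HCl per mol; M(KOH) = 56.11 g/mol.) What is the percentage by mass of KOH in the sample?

Total n(HCl) added = 0.2878 x 0.03388 = 0.009751 mol.
n(KOH) used = 0.05830 x 0.01143 = 0.0006664 mol, which equals the excess n(HCl).
So n(HCl) consumed by the sample = 0.009751 - 0.0006664 = 0.009084 mol.
n(KOH) = 0.009084 / 1 = 0.009084 mol.
mass KOH = 0.009084 x 56.11 = 0.5097 g, so %KOH = 0.5097/0.7744 x 100 = 65.8%.

65.8%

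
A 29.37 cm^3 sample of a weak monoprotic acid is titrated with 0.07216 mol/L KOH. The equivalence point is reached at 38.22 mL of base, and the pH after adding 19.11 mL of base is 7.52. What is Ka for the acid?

19.11 mL is half of the equivalence volume, so this is the half-equivalence point where [HA] = [A^-].
At half-equivalence pH = pKa, so pKa = 7.52.
Ka = 10^(-7.52) = 3.0 x 10^-8.

3.0 x 10^-8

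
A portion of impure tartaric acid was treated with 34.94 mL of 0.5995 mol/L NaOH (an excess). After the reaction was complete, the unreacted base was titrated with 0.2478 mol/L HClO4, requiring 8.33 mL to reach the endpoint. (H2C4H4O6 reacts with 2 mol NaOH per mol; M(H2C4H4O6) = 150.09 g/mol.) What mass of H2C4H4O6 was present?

1.42 g

Total n(NaOH) added = 0.5995 x 0.03494 = 0.02095 mol.
n(HClO4) used = 0.2478 x 0.008330 = 0.002064 mol, which equals the excess n(NaOH).
So n(NaOH) consumed by the sample = 0.02095 - 0.002064 = 0.01888 mol.
n(H2C4H4O6) = 0.01888 / 2 = 0.009441 mol.
mass = 0.009441 mol x 150.09 g/mol = 1.42 g.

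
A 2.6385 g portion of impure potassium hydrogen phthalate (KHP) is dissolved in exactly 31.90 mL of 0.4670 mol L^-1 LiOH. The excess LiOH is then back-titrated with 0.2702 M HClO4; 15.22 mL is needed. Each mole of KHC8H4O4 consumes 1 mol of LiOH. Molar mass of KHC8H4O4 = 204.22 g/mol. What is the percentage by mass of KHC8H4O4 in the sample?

Total n(LiOH) added = 0.4670 x 0.03190 = 0.01490 mol.
n(HClO4) used = 0.2702 x 0.01522 = 0.004112 mol, which equals the excess n(LiOH).
So n(LiOH) consumed by the sample = 0.01490 - 0.004112 = 0.01078 mol.
n(KHC8H4O4) = 0.01078 / 1 = 0.01078 mol.
mass KHC8H4O4 = 0.01078 x 204.22 = 2.202 g, so %KHC8H4O4 = 2.202/2.6385 x 100 = 83.5%.

83.5%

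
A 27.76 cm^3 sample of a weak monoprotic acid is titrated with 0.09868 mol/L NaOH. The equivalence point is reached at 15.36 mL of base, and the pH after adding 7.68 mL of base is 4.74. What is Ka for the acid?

1.8 x 10^-5

7.68 mL is half of the equivalence volume, so this is the half-equivalence point where [HA] = [A^-].
At half-equivalence pH = pKa, so pKa = 4.74.
Ka = 10^(-4.74) = 1.8 x 10^-5.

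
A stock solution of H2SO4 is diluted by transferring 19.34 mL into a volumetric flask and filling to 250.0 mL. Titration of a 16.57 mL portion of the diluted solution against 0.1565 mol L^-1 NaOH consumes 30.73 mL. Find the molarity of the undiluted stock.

n(NaOH) = 0.1565 x 0.03073 = 0.004809 mol.
n(H2SO4) in the aliquot = 0.004809 x 1/2 = 0.002405 mol.
[diluted H2SO4] = 0.002405 / 0.01657 = 0.1451 M.
Dilution factor = 250.0/19.34 = 12.93, so [stock] = 0.1451 x 12.93 = 1.88 M.

1.88 M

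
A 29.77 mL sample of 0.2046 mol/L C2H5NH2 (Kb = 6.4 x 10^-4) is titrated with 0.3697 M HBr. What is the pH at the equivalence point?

5.84

n(C2H5NH2) = 0.2046 x 0.02977 = 0.006091 mol; V(HBr) at equivalence = 0.006091/0.3697 = 0.01648 L.
At equivalence the base is fully converted to C2H5NH3+; total volume = 0.04625 L, so [C2H5NH3+] = 0.006091/0.04625 = 0.1317 M.
Ka(C2H5NH3+) = Kw/Kb = 1.0e-14 / 6.4 x 10^-4 = 1.56e-11.
[H^+] = sqrt(Ka x [C2H5NH3+]) = sqrt(1.56e-11 x 0.1317) = 1.43e-6 M.
pH = -log(1.43e-6) = 5.84.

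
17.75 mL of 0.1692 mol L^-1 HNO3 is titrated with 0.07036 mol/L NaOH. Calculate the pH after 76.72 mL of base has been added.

n(acid) = 0.1692 x 0.01775 = 0.003003 mol; n(NaOH) added = 0.07036 x 0.07672 = 0.005398 mol.
Base is in excess by 0.005398 - 0.003003 = 0.002395 mol in a total volume of 0.09447 L.
[OH^-] = 0.002395/0.09447 = 0.02535 M, so pOH = 1.60 and pH = 14.00 - 1.60 = 12.40.

12.40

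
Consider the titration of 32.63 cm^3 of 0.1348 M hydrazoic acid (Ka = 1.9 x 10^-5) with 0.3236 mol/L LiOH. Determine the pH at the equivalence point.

n(HN3) = 0.1348 x 0.03263 = 0.004399 mol; V(LiOH) at equivalence = 0.004399/0.3236 = 0.01359 L.
At equivalence all the acid is converted to N3-; total volume = 0.03263 + 0.01359 = 0.04622 L, so [N3-] = 0.004399/0.04622 = 0.09516 M.
Kb = Kw/Ka = 1.0e-14 / 1.9 x 10^-5 = 5.26e-10.
[OH^-] = sqrt(Kb x [N3-]) = sqrt(5.26e-10 x 0.09516) = 7.08e-6 M.
pOH = 5.15, so pH = 14.00 - 5.15 = 8.85.

8.85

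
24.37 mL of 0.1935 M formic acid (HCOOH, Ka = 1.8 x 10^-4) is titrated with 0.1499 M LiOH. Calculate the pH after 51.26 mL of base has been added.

n(acid) = 0.1935 x 0.02437 = 0.004716 mol; n(LiOH) added = 0.1499 x 0.05126 = 0.007684 mol.
Base is in excess by 0.007684 - 0.004716 = 0.002968 mol in a total volume of 0.07563 L.
[OH^-] = 0.002968/0.07563 = 0.03925 M, so pOH = 1.41 and pH = 14.00 - 1.41 = 12.59.

12.59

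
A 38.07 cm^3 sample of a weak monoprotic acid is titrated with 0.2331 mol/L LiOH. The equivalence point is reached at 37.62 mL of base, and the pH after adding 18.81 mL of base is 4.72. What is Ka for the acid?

18.81 mL is half of the equivalence volume, so this is the half-equivalence point where [HA] = [A^-].
At half-equivalence pH = pKa, so pKa = 4.72.
Ka = 10^(-4.72) = 1.9 x 10^-5.

1.9 x 10^-5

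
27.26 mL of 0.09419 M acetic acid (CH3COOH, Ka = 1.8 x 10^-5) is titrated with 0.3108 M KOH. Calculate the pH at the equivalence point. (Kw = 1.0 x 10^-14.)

n(CH3COOH) = 0.09419 x 0.02726 = 0.002568 mol; V(KOH) at equivalence = 0.002568/0.3108 = 0.008261 L.
At equivalence all the acid is converted to CH3COO-; total volume = 0.02726 + 0.008261 = 0.03552 L, so [CH3COO-] = 0.002568/0.03552 = 0.07228 M.
Kb = Kw/Ka = 1.0e-14 / 1.8 x 10^-5 = 5.56e-10.
[OH^-] = sqrt(Kb x [CH3COO-]) = sqrt(5.56e-10 x 0.07228) = 6.34e-6 M.
pOH = 5.20, so pH = 14.00 - 5.20 = 8.80.

8.80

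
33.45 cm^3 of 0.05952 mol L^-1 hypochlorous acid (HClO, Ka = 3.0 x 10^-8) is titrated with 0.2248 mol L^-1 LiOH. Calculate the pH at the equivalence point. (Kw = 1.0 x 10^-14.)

10.10

n(HClO) = 0.05952 x 0.03345 = 0.001991 mol; V(LiOH) at equivalence = 0.001991/0.2248 = 0.008857 L.
At equivalence all the acid is converted to ClO-; total volume = 0.03345 + 0.008857 = 0.04231 L, so [ClO-] = 0.001991/0.04231 = 0.04706 M.
Kb = Kw/Ka = 1.0e-14 / 3.0 x 10^-8 = 3.33e-7.
[OH^-] = sqrt(Kb x [ClO-]) = sqrt(3.33e-7 x 0.04706) = 0.000125 M.
pOH = 3.90, so pH = 14.00 - 3.90 = 10.10.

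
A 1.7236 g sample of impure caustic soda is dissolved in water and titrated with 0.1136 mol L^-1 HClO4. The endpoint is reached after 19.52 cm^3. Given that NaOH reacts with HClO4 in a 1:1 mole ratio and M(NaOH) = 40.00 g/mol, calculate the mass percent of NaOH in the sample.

5.15%

n(HClO4) = 0.1136 x 0.01952 = 0.002217 mol.
n(NaOH) = 0.002217 / 1 = 0.002217 mol.
mass of NaOH = 0.002217 x 40.00 = 0.08870 g.
% purity = 0.08870 / 1.7236 x 100 = 5.15%.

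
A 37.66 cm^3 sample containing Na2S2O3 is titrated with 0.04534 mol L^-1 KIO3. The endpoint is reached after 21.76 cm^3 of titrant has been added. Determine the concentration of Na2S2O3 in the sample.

n(KIO3) = 0.04534 x 0.02176 = 0.0009866 mol.
From the balanced equation, 1 mol KIO3 reacts with 6 mol Na2S2O3, so n(Na2S2O3) = 0.0009866 x 6/1 = 0.005920 mol.
[Na2S2O3] = 0.005920 / 0.03766 L = 0.157 M.

0.157 M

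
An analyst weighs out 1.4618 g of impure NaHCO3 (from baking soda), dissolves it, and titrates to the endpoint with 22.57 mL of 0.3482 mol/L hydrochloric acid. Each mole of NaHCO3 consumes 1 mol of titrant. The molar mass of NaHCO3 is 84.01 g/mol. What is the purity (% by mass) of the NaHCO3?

45.2%

n(HCl) = 0.3482 x 0.02257 = 0.007859 mol.
n(NaHCO3) = 0.007859 / 1 = 0.007859 mol.
mass of NaHCO3 = 0.007859 x 84.01 = 0.6602 g.
% purity = 0.6602 / 1.4618 x 100 = 45.2%.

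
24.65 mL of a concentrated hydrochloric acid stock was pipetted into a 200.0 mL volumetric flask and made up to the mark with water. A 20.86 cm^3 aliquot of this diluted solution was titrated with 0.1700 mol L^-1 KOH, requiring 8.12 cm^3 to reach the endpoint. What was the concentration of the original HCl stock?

0.537 M

n(KOH) = 0.1700 x 0.008120 = 0.001380 mol.
n(HCl) in the aliquot = 0.001380 mol.
[diluted HCl] = 0.001380 / 0.02086 = 0.06617 M.
Dilution factor = 200.0/24.65 = 8.114, so [stock] = 0.06617 x 8.114 = 0.537 M.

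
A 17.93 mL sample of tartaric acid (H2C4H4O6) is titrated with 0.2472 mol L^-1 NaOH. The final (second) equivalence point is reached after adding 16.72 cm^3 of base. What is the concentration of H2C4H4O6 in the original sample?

0.115 M

n(NaOH) = 0.2472 x 0.01672 = 0.004133 mol.
At the final (second) equivalence point, 2 mol OH^- react per mol H2C4H4O6, so n(H2C4H4O6) = 0.004133 / 2 = 0.002067 mol.
[H2C4H4O6] = 0.002067 / 0.01793 L = 0.115 M.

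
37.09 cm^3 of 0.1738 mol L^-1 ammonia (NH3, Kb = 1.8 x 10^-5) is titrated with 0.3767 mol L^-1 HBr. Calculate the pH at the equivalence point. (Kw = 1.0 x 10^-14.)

n(NH3) = 0.1738 x 0.03709 = 0.006446 mol; V(HBr) at equivalence = 0.006446/0.3767 = 0.01711 L.
At equivalence the base is fully converted to NH4+; total volume = 0.05420 L, so [NH4+] = 0.006446/0.05420 = 0.1189 M.
Ka(NH4+) = Kw/Kb = 1.0e-14 / 1.8 x 10^-5 = 5.56e-10.
[H^+] = sqrt(Ka x [NH4+]) = sqrt(5.56e-10 x 0.1189) = 8.13e-6 M.
pH = -log(8.13e-6) = 5.09.

5.09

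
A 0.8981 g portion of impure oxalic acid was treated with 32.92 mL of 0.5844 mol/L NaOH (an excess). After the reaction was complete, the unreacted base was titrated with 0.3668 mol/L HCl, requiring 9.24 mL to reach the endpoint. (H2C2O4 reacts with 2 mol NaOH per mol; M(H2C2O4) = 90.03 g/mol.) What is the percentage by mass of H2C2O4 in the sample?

79.4%

Total n(NaOH) added = 0.5844 x 0.03292 = 0.01924 mol.
n(HCl) used = 0.3668 x 0.009240 = 0.003389 mol, which equals the excess n(NaOH).
So n(NaOH) consumed by the sample = 0.01924 - 0.003389 = 0.01585 mol.
n(H2C2O4) = 0.01585 / 2 = 0.007925 mol.
mass H2C2O4 = 0.007925 x 90.03 = 0.7135 g, so %H2C2O4 = 0.7135/0.8981 x 100 = 79.4%.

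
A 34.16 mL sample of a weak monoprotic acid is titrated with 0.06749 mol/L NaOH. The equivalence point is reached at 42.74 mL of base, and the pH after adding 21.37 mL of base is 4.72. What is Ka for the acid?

1.9 x 10^-5

21.37 mL is half of the equivalence volume, so this is the half-equivalence point where [HA] = [A^-].
At half-equivalence pH = pKa, so pKa = 4.72.
Ka = 10^(-4.72) = 1.9 x 10^-5.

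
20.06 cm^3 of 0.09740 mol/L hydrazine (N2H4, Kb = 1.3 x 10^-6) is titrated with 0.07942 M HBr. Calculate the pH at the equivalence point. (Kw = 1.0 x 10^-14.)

4.74

n(N2H4) = 0.09740 x 0.02006 = 0.001954 mol; V(HBr) at equivalence = 0.001954/0.07942 = 0.02460 L.
At equivalence the base is fully converted to N2H5+; total volume = 0.04466 L, so [N2H5+] = 0.001954/0.04466 = 0.04375 M.
Ka(N2H5+) = Kw/Kb = 1.0e-14 / 1.3 x 10^-6 = 7.69e-9.
[H^+] = sqrt(Ka x [N2H5+]) = sqrt(7.69e-9 x 0.04375) = 1.83e-5 M.
pH = -log(1.83e-5) = 4.74.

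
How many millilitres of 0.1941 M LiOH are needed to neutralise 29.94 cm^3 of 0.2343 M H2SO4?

72.3 mL

n(H2SO4) = 0.2343 mol/L x 0.02994 L = 0.007015 mol.
The neutralisation is 1 H2SO4 : 2 LiOH, so n(LiOH) = 0.007015 x 2/1 = 0.01403 mol.
V(LiOH) = 0.01403 / 0.1941 = 0.07228 L = 72.3 mL.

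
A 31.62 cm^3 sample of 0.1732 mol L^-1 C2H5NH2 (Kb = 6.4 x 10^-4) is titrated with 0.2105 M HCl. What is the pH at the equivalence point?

5.91

n(C2H5NH2) = 0.1732 x 0.03162 = 0.005477 mol; V(HCl) at equivalence = 0.005477/0.2105 = 0.02602 L.
At equivalence the base is fully converted to C2H5NH3+; total volume = 0.05764 L, so [C2H5NH3+] = 0.005477/0.05764 = 0.09502 M.
Ka(C2H5NH3+) = Kw/Kb = 1.0e-14 / 6.4 x 10^-4 = 1.56e-11.
[H^+] = sqrt(Ka x [C2H5NH3+]) = sqrt(1.56e-11 x 0.09502) = 1.22e-6 M.
pH = -log(1.22e-6) = 5.91.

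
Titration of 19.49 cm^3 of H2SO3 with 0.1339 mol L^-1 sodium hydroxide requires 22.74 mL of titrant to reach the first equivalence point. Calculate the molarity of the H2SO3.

n(NaOH) = 0.1339 x 0.02274 = 0.003045 mol.
At the first equivalence point, 1 mol OH^- react per mol H2SO3, so n(H2SO3) = 0.003045 / 1 = 0.003045 mol.
[H2SO3] = 0.003045 / 0.01949 L = 0.156 M.

0.156 M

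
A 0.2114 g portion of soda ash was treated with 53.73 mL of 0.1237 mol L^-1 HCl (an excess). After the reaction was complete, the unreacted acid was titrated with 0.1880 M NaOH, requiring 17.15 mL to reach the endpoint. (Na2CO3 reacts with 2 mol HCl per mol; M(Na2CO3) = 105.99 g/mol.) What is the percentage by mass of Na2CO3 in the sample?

85.8%

Total n(HCl) added = 0.1237 x 0.05373 = 0.006646 mol.
n(NaOH) used = 0.1880 x 0.01715 = 0.003224 mol, which equals the excess n(HCl).
So n(HCl) consumed by the sample = 0.006646 - 0.003224 = 0.003422 mol.
n(Na2CO3) = 0.003422 / 2 = 0.001711 mol.
mass Na2CO3 = 0.001711 x 105.99 = 0.1814 g, so %Na2CO3 = 0.1814/0.2114 x 100 = 85.8%.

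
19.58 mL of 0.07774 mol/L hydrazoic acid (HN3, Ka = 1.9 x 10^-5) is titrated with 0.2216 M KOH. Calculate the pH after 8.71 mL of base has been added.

n(acid) = 0.07774 x 0.01958 = 0.001522 mol; n(KOH) added = 0.2216 x 0.008710 = 0.001930 mol.
Base is in excess by 0.001930 - 0.001522 = 0.0004080 mol in a total volume of 0.02829 L.
[OH^-] = 0.0004080/0.02829 = 0.01442 M, so pOH = 1.84 and pH = 14.00 - 1.84 = 12.16.

12.16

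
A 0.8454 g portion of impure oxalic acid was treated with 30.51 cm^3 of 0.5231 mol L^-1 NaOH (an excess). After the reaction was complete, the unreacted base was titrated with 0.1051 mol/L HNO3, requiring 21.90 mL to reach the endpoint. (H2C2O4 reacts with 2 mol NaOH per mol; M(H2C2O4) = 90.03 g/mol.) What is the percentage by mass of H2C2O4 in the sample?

72.7%

Total n(NaOH) added = 0.5231 x 0.03051 = 0.01596 mol.
n(HNO3) used = 0.1051 x 0.02190 = 0.002302 mol, which equals the excess n(NaOH).
So n(NaOH) consumed by the sample = 0.01596 - 0.002302 = 0.01366 mol.
n(H2C2O4) = 0.01366 / 2 = 0.006829 mol.
mass H2C2O4 = 0.006829 x 90.03 = 0.6148 g, so %H2C2O4 = 0.6148/0.8454 x 100 = 72.7%.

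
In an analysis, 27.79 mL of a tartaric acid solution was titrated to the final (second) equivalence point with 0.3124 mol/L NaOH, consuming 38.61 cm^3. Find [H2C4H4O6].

n(NaOH) = 0.3124 x 0.03861 = 0.01206 mol.
At the final (second) equivalence point, 2 mol OH^- react per mol H2C4H4O6, so n(H2C4H4O6) = 0.01206 / 2 = 0.006031 mol.
[H2C4H4O6] = 0.006031 / 0.02779 L = 0.217 M.

0.217 M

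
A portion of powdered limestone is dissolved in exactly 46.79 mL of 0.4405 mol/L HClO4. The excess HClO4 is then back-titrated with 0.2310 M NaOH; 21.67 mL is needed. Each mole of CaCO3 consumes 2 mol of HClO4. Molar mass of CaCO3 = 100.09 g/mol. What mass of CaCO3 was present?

Total n(HClO4) added = 0.4405 x 0.04679 = 0.02061 mol.
n(NaOH) used = 0.2310 x 0.02167 = 0.005006 mol, which equals the excess n(HClO4).
So n(HClO4) consumed by the sample = 0.02061 - 0.005006 = 0.01561 mol.
n(CaCO3) = 0.01561 / 2 = 0.007803 mol.
mass = 0.007803 mol x 100.09 g/mol = 0.781 g.

0.781 g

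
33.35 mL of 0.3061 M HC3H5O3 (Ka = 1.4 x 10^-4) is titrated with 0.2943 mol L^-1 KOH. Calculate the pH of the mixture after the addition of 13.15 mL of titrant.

Initial n(HC3H5O3) = 0.3061 x 0.03335 = 0.01021 mol.
n(KOH) added = 0.2943 x 0.01315 = 0.003870 mol, converting that many moles of HC3H5O3 to C3H5O3-.
Remaining n(HC3H5O3) = 0.006338 mol; n(C3H5O3-) = 0.003870 mol.
By Henderson-Hasselbalch, pH = pKa + log([A^-]/[HA]) = 3.85 + log(0.003870/0.006338) = 3.85 + (-0.21) = 3.64.

3.64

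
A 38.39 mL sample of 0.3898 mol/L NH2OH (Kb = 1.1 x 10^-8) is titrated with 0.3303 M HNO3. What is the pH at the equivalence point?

3.39

n(NH2OH) = 0.3898 x 0.03839 = 0.01496 mol; V(HNO3) at equivalence = 0.01496/0.3303 = 0.04531 L.
At equivalence the base is fully converted to NH3OH+; total volume = 0.08370 L, so [NH3OH+] = 0.01496/0.08370 = 0.1788 M.
Ka(NH3OH+) = Kw/Kb = 1.0e-14 / 1.1 x 10^-8 = 9.09e-7.
[H^+] = sqrt(Ka x [NH3OH+]) = sqrt(9.09e-7 x 0.1788) = 0.000403 M.
pH = -log(0.000403) = 3.39.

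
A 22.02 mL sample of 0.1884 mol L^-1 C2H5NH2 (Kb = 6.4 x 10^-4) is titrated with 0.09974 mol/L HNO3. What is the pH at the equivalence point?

n(C2H5NH2) = 0.1884 x 0.02202 = 0.004149 mol; V(HNO3) at equivalence = 0.004149/0.09974 = 0.04159 L.
At equivalence the base is fully converted to C2H5NH3+; total volume = 0.06361 L, so [C2H5NH3+] = 0.004149/0.06361 = 0.06521 M.
Ka(C2H5NH3+) = Kw/Kb = 1.0e-14 / 6.4 x 10^-4 = 1.56e-11.
[H^+] = sqrt(Ka x [C2H5NH3+]) = sqrt(1.56e-11 x 0.06521) = 1.01e-6 M.
pH = -log(1.01e-6) = 6.00.

6.00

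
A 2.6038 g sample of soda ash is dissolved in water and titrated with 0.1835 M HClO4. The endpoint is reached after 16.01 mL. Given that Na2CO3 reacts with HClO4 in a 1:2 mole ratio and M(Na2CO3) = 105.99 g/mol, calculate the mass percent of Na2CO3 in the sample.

n(HClO4) = 0.1835 x 0.01601 = 0.002938 mol.
n(Na2CO3) = 0.002938 / 2 = 0.001469 mol.
mass of Na2CO3 = 0.001469 x 105.99 = 0.1557 g.
% purity = 0.1557 / 2.6038 x 100 = 5.98%.

5.98%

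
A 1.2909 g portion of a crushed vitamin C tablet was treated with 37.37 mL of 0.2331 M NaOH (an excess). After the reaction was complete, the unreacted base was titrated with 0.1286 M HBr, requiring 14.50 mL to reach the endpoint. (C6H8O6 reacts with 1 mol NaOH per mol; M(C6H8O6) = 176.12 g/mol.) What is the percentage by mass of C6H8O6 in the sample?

Total n(NaOH) added = 0.2331 x 0.03737 = 0.008711 mol.
n(HBr) used = 0.1286 x 0.01450 = 0.001865 mol, which equals the excess n(NaOH).
So n(NaOH) consumed by the sample = 0.008711 - 0.001865 = 0.006846 mol.
n(C6H8O6) = 0.006846 / 1 = 0.006846 mol.
mass C6H8O6 = 0.006846 x 176.12 = 1.206 g, so %C6H8O6 = 1.206/1.2909 x 100 = 93.4%.

93.4%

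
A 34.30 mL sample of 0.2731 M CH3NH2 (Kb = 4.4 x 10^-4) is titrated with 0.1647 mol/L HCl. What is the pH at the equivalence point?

5.82

n(CH3NH2) = 0.2731 x 0.03430 = 0.009367 mol; V(HCl) at equivalence = 0.009367/0.1647 = 0.05688 L.
At equivalence the base is fully converted to CH3NH3+; total volume = 0.09118 L, so [CH3NH3+] = 0.009367/0.09118 = 0.1027 M.
Ka(CH3NH3+) = Kw/Kb = 1.0e-14 / 4.4 x 10^-4 = 2.27e-11.
[H^+] = sqrt(Ka x [CH3NH3+]) = sqrt(2.27e-11 x 0.1027) = 1.53e-6 M.
pH = -log(1.53e-6) = 5.82.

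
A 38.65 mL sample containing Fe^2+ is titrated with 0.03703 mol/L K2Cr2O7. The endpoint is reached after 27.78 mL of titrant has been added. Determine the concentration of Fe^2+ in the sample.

n(K2Cr2O7) = 0.03703 x 0.02778 = 0.001029 mol.
From the balanced equation, 1 mol K2Cr2O7 reacts with 6 mol Fe^2+, so n(Fe^2+) = 0.001029 x 6/1 = 0.006172 mol.
[Fe^2+] = 0.006172 / 0.03865 L = 0.160 M.

0.160 M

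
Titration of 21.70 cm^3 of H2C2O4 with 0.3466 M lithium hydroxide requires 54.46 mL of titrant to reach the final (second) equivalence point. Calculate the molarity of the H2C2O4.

0.435 M

n(LiOH) = 0.3466 x 0.05446 = 0.01888 mol.
At the final (second) equivalence point, 2 mol OH^- react per mol H2C2O4, so n(H2C2O4) = 0.01888 / 2 = 0.009438 mol.
[H2C2O4] = 0.009438 / 0.02170 L = 0.435 M.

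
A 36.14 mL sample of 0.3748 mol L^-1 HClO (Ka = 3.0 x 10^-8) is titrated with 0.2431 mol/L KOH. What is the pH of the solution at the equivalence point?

10.35

n(HClO) = 0.3748 x 0.03614 = 0.01355 mol; V(KOH) at equivalence = 0.01355/0.2431 = 0.05572 L.
At equivalence all the acid is converted to ClO-; total volume = 0.03614 + 0.05572 = 0.09186 L, so [ClO-] = 0.01355/0.09186 = 0.1475 M.
Kb = Kw/Ka = 1.0e-14 / 3.0 x 10^-8 = 3.33e-7.
[OH^-] = sqrt(Kb x [ClO-]) = sqrt(3.33e-7 x 0.1475) = 0.000222 M.
pOH = 3.65, so pH = 14.00 - 3.65 = 10.35.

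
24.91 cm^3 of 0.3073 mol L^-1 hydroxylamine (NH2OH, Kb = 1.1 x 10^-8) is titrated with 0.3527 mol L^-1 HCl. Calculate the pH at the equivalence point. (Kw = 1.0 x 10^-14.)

3.41

n(NH2OH) = 0.3073 x 0.02491 = 0.007655 mol; V(HCl) at equivalence = 0.007655/0.3527 = 0.02170 L.
At equivalence the base is fully converted to NH3OH+; total volume = 0.04661 L, so [NH3OH+] = 0.007655/0.04661 = 0.1642 M.
Ka(NH3OH+) = Kw/Kb = 1.0e-14 / 1.1 x 10^-8 = 9.09e-7.
[H^+] = sqrt(Ka x [NH3OH+]) = sqrt(9.09e-7 x 0.1642) = 0.000386 M.
pH = -log(0.000386) = 3.41.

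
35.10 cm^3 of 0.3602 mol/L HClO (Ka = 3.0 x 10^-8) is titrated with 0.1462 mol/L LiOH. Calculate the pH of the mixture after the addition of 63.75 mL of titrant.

7.97

Initial n(HClO) = 0.3602 x 0.03510 = 0.01264 mol.
n(LiOH) added = 0.1462 x 0.06375 = 0.009320 mol, converting that many moles of HClO to ClO-.
Remaining n(HClO) = 0.003323 mol; n(ClO-) = 0.009320 mol.
By Henderson-Hasselbalch, pH = pKa + log([A^-]/[HA]) = 7.52 + log(0.009320/0.003323) = 7.52 + (+0.45) = 7.97.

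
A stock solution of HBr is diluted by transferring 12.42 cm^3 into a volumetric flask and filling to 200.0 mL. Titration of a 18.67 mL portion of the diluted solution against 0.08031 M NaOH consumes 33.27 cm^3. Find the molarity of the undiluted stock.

2.30 M

n(NaOH) = 0.08031 x 0.03327 = 0.002672 mol.
n(HBr) in the aliquot = 0.002672 mol.
[diluted HBr] = 0.002672 / 0.01867 = 0.1431 M.
Dilution factor = 200.0/12.42 = 16.10, so [stock] = 0.1431 x 16.10 = 2.30 M.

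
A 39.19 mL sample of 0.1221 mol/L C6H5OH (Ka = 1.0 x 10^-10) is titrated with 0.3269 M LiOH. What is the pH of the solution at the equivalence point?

n(C6H5OH) = 0.1221 x 0.03919 = 0.004785 mol; V(LiOH) at equivalence = 0.004785/0.3269 = 0.01464 L.
At equivalence all the acid is converted to C6H5O-; total volume = 0.03919 + 0.01464 = 0.05383 L, so [C6H5O-] = 0.004785/0.05383 = 0.08890 M.
Kb = Kw/Ka = 1.0e-14 / 1.0 x 10^-10 = 0.000100.
[OH^-] = sqrt(Kb x [C6H5O-]) = sqrt(0.000100 x 0.08890) = 0.00298 M.
pOH = 2.53, so pH = 14.00 - 2.53 = 11.47.

11.47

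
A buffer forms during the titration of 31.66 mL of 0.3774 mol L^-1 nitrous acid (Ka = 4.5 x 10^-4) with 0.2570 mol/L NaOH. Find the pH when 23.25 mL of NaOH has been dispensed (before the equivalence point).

Initial n(HNO2) = 0.3774 x 0.03166 = 0.01195 mol.
n(NaOH) added = 0.2570 x 0.02325 = 0.005975 mol, converting that many moles of HNO2 to NO2-.
Remaining n(HNO2) = 0.005973 mol; n(NO2-) = 0.005975 mol.
By Henderson-Hasselbalch, pH = pKa + log([A^-]/[HA]) = 3.35 + log(0.005975/0.005973) = 3.35 + (+0.00) = 3.35.

3.35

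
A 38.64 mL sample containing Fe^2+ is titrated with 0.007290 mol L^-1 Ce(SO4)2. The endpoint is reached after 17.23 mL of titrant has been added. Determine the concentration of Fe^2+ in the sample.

0.00325 M

n(Ce(SO4)2) = 0.007290 x 0.01723 = 0.0001256 mol.
From the balanced equation, 1 mol Ce(SO4)2 reacts with 1 mol Fe^2+, so n(Fe^2+) = 0.0001256 x 1/1 = 0.0001256 mol.
[Fe^2+] = 0.0001256 / 0.03864 L = 0.00325 M.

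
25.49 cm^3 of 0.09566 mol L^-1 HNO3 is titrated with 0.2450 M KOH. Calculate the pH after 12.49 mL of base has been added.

n(acid) = 0.09566 x 0.02549 = 0.002438 mol; n(KOH) added = 0.2450 x 0.01249 = 0.003060 mol.
Base is in excess by 0.003060 - 0.002438 = 0.0006217 mol in a total volume of 0.03798 L.
[OH^-] = 0.0006217/0.03798 = 0.01637 M, so pOH = 1.79 and pH = 14.00 - 1.79 = 12.21.

12.21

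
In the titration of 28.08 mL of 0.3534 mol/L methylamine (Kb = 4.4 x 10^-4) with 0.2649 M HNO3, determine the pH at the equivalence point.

5.73

n(CH3NH2) = 0.3534 x 0.02808 = 0.009923 mol; V(HNO3) at equivalence = 0.009923/0.2649 = 0.03746 L.
At equivalence the base is fully converted to CH3NH3+; total volume = 0.06554 L, so [CH3NH3+] = 0.009923/0.06554 = 0.1514 M.
Ka(CH3NH3+) = Kw/Kb = 1.0e-14 / 4.4 x 10^-4 = 2.27e-11.
[H^+] = sqrt(Ka x [CH3NH3+]) = sqrt(2.27e-11 x 0.1514) = 1.86e-6 M.
pH = -log(1.86e-6) = 5.73.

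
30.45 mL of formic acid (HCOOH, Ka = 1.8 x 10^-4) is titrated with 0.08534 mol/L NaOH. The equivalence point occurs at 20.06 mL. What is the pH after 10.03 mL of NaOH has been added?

10.03 mL is exactly half the equivalence volume (20.06/2), i.e. the half-equivalence point.
There, n(HA) = n(A^-), so pH = pKa = -log(1.8 x 10^-4) = 3.74.

3.74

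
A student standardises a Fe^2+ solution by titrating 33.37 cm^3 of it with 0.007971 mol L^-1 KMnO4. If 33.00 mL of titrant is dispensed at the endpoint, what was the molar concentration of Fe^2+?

0.0394 M

n(KMnO4) = 0.007971 x 0.03300 = 0.0002630 mol.
From the balanced equation, 1 mol KMnO4 reacts with 5 mol Fe^2+, so n(Fe^2+) = 0.0002630 x 5/1 = 0.001315 mol.
[Fe^2+] = 0.001315 / 0.03337 L = 0.0394 M.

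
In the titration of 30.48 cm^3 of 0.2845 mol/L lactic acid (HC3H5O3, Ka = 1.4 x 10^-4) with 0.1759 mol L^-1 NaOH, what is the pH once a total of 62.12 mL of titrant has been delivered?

12.39

n(acid) = 0.2845 x 0.03048 = 0.008672 mol; n(NaOH) added = 0.1759 x 0.06212 = 0.01093 mol.
Base is in excess by 0.01093 - 0.008672 = 0.002255 mol in a total volume of 0.09260 L.
[OH^-] = 0.002255/0.09260 = 0.02436 M, so pOH = 1.61 and pH = 14.00 - 1.61 = 12.39.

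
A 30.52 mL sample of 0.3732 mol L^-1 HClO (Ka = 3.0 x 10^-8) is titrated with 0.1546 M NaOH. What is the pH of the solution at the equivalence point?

n(HClO) = 0.3732 x 0.03052 = 0.01139 mol; V(NaOH) at equivalence = 0.01139/0.1546 = 0.07367 L.
At equivalence all the acid is converted to ClO-; total volume = 0.03052 + 0.07367 = 0.1042 L, so [ClO-] = 0.01139/0.1042 = 0.1093 M.
Kb = Kw/Ka = 1.0e-14 / 3.0 x 10^-8 = 3.33e-7.
[OH^-] = sqrt(Kb x [ClO-]) = sqrt(3.33e-7 x 0.1093) = 0.000191 M.
pOH = 3.72, so pH = 14.00 - 3.72 = 10.28.

10.28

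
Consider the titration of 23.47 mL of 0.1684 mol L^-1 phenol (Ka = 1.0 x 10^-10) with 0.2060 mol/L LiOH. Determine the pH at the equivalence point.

n(C6H5OH) = 0.1684 x 0.02347 = 0.003952 mol; V(LiOH) at equivalence = 0.003952/0.2060 = 0.01919 L.
At equivalence all the acid is converted to C6H5O-; total volume = 0.02347 + 0.01919 = 0.04266 L, so [C6H5O-] = 0.003952/0.04266 = 0.09266 M.
Kb = Kw/Ka = 1.0e-14 / 1.0 x 10^-10 = 0.000100.
[OH^-] = sqrt(Kb x [C6H5O-]) = sqrt(0.000100 x 0.09266) = 0.00304 M.
pOH = 2.52, so pH = 14.00 - 2.52 = 11.48.

11.48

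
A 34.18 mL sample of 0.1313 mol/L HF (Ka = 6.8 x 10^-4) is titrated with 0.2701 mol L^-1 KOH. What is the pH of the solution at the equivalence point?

8.06

n(HF) = 0.1313 x 0.03418 = 0.004488 mol; V(KOH) at equivalence = 0.004488/0.2701 = 0.01662 L.
At equivalence all the acid is converted to F-; total volume = 0.03418 + 0.01662 = 0.05080 L, so [F-] = 0.004488/0.05080 = 0.08835 M.
Kb = Kw/Ka = 1.0e-14 / 6.8 x 10^-4 = 1.47e-11.
[OH^-] = sqrt(Kb x [F-]) = sqrt(1.47e-11 x 0.08835) = 1.14e-6 M.
pOH = 5.94, so pH = 14.00 - 5.94 = 8.06.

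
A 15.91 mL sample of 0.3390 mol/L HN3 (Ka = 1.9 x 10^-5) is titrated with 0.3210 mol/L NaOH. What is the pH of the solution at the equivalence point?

8.97

n(HN3) = 0.3390 x 0.01591 = 0.005393 mol; V(NaOH) at equivalence = 0.005393/0.3210 = 0.01680 L.
At equivalence all the acid is converted to N3-; total volume = 0.01591 + 0.01680 = 0.03271 L, so [N3-] = 0.005393/0.03271 = 0.1649 M.
Kb = Kw/Ka = 1.0e-14 / 1.9 x 10^-5 = 5.26e-10.
[OH^-] = sqrt(Kb x [N3-]) = sqrt(5.26e-10 x 0.1649) = 9.32e-6 M.
pOH = 5.03, so pH = 14.00 - 5.03 = 8.97.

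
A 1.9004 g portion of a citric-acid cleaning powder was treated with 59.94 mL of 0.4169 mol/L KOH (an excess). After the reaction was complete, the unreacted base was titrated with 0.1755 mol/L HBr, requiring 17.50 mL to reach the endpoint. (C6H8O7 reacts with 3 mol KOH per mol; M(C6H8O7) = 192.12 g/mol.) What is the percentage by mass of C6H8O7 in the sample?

Total n(KOH) added = 0.4169 x 0.05994 = 0.02499 mol.
n(HBr) used = 0.1755 x 0.01750 = 0.003071 mol, which equals the excess n(KOH).
So n(KOH) consumed by the sample = 0.02499 - 0.003071 = 0.02192 mol.
n(C6H8O7) = 0.02192 / 3 = 0.007306 mol.
mass C6H8O7 = 0.007306 x 192.12 = 1.404 g, so %C6H8O7 = 1.404/1.9004 x 100 = 73.9%.

73.9%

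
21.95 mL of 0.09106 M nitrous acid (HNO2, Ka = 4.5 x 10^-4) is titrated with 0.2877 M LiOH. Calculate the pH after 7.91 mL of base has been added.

11.97

n(acid) = 0.09106 x 0.02195 = 0.001999 mol; n(LiOH) added = 0.2877 x 0.007910 = 0.002276 mol.
Base is in excess by 0.002276 - 0.001999 = 0.0002769 mol in a total volume of 0.02986 L.
[OH^-] = 0.0002769/0.02986 = 0.009275 M, so pOH = 2.03 and pH = 14.00 - 2.03 = 11.97.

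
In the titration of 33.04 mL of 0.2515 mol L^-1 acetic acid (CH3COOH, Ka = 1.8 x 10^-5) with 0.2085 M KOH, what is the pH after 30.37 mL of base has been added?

Initial n(CH3COOH) = 0.2515 x 0.03304 = 0.008310 mol.
n(KOH) added = 0.2085 x 0.03037 = 0.006332 mol, converting that many moles of CH3COOH to CH3COO-.
Remaining n(CH3COOH) = 0.001977 mol; n(CH3COO-) = 0.006332 mol.
By Henderson-Hasselbalch, pH = pKa + log([A^-]/[HA]) = 4.74 + log(0.006332/0.001977) = 4.74 + (+0.51) = 5.25.

5.25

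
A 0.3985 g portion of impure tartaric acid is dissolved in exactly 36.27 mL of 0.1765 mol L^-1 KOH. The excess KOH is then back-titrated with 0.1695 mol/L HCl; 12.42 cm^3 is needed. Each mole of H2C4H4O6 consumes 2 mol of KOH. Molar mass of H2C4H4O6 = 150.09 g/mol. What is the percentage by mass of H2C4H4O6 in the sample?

80.9%

Total n(KOH) added = 0.1765 x 0.03627 = 0.006402 mol.
n(HCl) used = 0.1695 x 0.01242 = 0.002105 mol, which equals the excess n(KOH).
So n(KOH) consumed by the sample = 0.006402 - 0.002105 = 0.004296 mol.
n(H2C4H4O6) = 0.004296 / 2 = 0.002148 mol.
mass H2C4H4O6 = 0.002148 x 150.09 = 0.3224 g, so %H2C4H4O6 = 0.3224/0.3985 x 100 = 80.9%.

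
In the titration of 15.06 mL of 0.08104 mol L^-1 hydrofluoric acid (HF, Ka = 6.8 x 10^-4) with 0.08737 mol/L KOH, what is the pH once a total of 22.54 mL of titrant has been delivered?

12.30

n(acid) = 0.08104 x 0.01506 = 0.001220 mol; n(KOH) added = 0.08737 x 0.02254 = 0.001969 mol.
Base is in excess by 0.001969 - 0.001220 = 0.0007489 mol in a total volume of 0.03760 L.
[OH^-] = 0.0007489/0.03760 = 0.01992 M, so pOH = 1.70 and pH = 14.00 - 1.70 = 12.30.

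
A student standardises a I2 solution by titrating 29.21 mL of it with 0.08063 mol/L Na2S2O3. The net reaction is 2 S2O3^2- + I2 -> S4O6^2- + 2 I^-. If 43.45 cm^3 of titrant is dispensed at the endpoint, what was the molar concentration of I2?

0.0600 M

n(Na2S2O3) = 0.08063 x 0.04345 = 0.003503 mol.
From the balanced equation, 2 mol Na2S2O3 reacts with 1 mol I2, so n(I2) = 0.003503 x 1/2 = 0.001752 mol.
[I2] = 0.001752 / 0.02921 L = 0.0600 M.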